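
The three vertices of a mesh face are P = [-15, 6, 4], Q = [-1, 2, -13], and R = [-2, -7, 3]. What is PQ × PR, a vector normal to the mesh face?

(-217, -207, -130)

PQ = (14, -4, -17)
PR = (13, -13, -1)
i: (-4)·(-1) - (-17)·(-13) = 4 - 221 = -217
j: (-17)·13 - 14·(-1) = -221 - (-14) = -207
k: 14·(-13) - (-4)·13 = -182 - (-52) = -130
PQ × PR = (-217, -207, -130)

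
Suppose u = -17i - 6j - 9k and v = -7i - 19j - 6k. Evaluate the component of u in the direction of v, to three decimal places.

13.590

u · v = (-17)·(-7) + (-6)·(-19) + (-9)·(-6) = 119 + 114 + 54 = 287
|v| = √(49 + 361 + 36) = √446 ≈ 21.1187
comp_v u = 287 / √446 ≈ 13.590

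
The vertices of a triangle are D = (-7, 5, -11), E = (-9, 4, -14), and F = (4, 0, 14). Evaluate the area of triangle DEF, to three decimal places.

DE = (-2, -1, -3),  DF = (11, -5, 25)
i: (-1)·25 - (-3)·(-5) = -25 - 15 = -40
j: (-3)·11 - (-2)·25 = -33 - (-50) = 17
k: (-2)·(-5) - (-1)·11 = 10 - (-11) = 21
DE × DF = (-40, 17, 21)
|DE × DF| = √2330 ≈ 48.2701
area = ½ · 48.2701 ≈ 24.135

24.135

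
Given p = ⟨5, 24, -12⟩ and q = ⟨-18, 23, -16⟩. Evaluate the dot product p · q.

p · q = 5·(-18) + 24·23 + (-12)·(-16) = -90 + 552 + 192 = 654

654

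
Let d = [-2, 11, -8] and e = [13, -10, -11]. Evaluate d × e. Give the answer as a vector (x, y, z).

(-201, -126, -123)

i: 11·(-11) - (-8)·(-10) = -121 - 80 = -201
j: (-8)·13 - (-2)·(-11) = -104 - 22 = -126
k: (-2)·(-10) - 11·13 = 20 - 143 = -123
d × e = (-201, -126, -123)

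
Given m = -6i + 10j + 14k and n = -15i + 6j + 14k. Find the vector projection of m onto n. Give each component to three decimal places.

(-11.357, 4.543, 10.600)

m · n = (-6)·(-15) + 10·6 + 14·14 = 90 + 60 + 196 = 346
|n|² = 225 + 36 + 196 = 457
proj_n m = (346/457) · (-15, 6, 14) ≈ (-11.357, 4.543, 10.600)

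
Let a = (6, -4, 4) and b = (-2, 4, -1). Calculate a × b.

(-12, -2, 16)

i: (-4)·(-1) - 4·4 = 4 - 16 = -12
j: 4·(-2) - 6·(-1) = -8 - (-6) = -2
k: 6·4 - (-4)·(-2) = 24 - 8 = 16
a × b = (-12, -2, 16)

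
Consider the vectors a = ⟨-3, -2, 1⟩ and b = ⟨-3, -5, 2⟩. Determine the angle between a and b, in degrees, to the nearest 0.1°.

a · b = (-3)·(-3) + (-2)·(-5) + 1·2 = 9 + 10 + 2 = 21
|a|² = 9 + 4 + 1 = 14,  |a| = √14 ≈ 3.741657
|b|² = 9 + 25 + 4 = 38,  |b| = √38 ≈ 6.164414
cos θ = 21 / (3.741657 · 6.164414) ≈ 0.91047
θ = arccos(0.91047) ≈ 24.4°

24.4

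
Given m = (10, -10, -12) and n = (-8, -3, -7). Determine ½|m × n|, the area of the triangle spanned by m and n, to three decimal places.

101.010

i: (-10)·(-7) - (-12)·(-3) = 70 - 36 = 34
j: (-12)·(-8) - 10·(-7) = 96 - (-70) = 166
k: 10·(-3) - (-10)·(-8) = -30 - 80 = -110
m × n = (34, 166, -110)
|m × n| = √(34² + 166² + (-110)²) = √40812 ≈ 202.0198
area = ½ · 202.0198 ≈ 101.010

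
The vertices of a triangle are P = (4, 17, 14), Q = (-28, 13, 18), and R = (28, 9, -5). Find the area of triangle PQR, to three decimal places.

PQ = (-32, -4, 4),  PR = (24, -8, -19)
i: (-4)·(-19) - 4·(-8) = 76 - (-32) = 108
j: 4·24 - (-32)·(-19) = 96 - 608 = -512
k: (-32)·(-8) - (-4)·24 = 256 - (-96) = 352
PQ × PR = (108, -512, 352)
|PQ × PR| = √397712 ≈ 630.6441
area = ½ · 630.6441 ≈ 315.322

315.322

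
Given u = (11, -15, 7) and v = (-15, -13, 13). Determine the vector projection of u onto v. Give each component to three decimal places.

u · v = 11·(-15) + (-15)·(-13) + 7·13 = -165 + 195 + 91 = 121
|v|² = 225 + 169 + 169 = 563
proj_v u = (121/563) · (-15, -13, 13) ≈ (-3.224, -2.794, 2.794)

(-3.224, -2.794, 2.794)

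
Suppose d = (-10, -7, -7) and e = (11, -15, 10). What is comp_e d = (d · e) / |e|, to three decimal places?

-3.551

d · e = (-10)·11 + (-7)·(-15) + (-7)·10 = -110 + 105 - 70 = -75
|e| = √(121 + 225 + 100) = √446 ≈ 21.1187
comp_e d = -75 / √446 ≈ -3.551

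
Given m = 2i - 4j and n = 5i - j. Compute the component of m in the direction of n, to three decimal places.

2.746

m · n = 2·5 + (-4)·(-1) = 10 + 4 = 14
|n| = √(25 + 1) = √26 ≈ 5.0990
comp_n m = 14 / √26 ≈ 2.746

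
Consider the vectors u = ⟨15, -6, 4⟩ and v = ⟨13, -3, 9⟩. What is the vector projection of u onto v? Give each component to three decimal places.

u · v = 15·13 + (-6)·(-3) + 4·9 = 195 + 18 + 36 = 249
|v|² = 169 + 9 + 81 = 259
proj_v u = (249/259) · (13, -3, 9) ≈ (12.498, -2.884, 8.653)

(12.498, -2.884, 8.653)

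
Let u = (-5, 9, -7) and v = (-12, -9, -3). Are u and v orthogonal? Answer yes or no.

u · v = (-5)·(-12) + 9·(-9) + (-7)·(-3) = 60 - 81 + 21 = 0
Zero, so the vectors are orthogonal.

yes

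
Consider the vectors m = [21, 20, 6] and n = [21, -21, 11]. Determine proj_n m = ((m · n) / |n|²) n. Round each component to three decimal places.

(1.822, -1.822, 0.954)

m · n = 21·21 + 20·(-21) + 6·11 = 441 - 420 + 66 = 87
|n|² = 441 + 441 + 121 = 1003
proj_n m = (87/1003) · (21, -21, 11) ≈ (1.822, -1.822, 0.954)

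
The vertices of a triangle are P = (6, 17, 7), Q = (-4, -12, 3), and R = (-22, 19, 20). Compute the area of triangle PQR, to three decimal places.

470.890

PQ = (-10, -29, -4),  PR = (-28, 2, 13)
i: (-29)·13 - (-4)·2 = -377 - (-8) = -369
j: (-4)·(-28) - (-10)·13 = 112 - (-130) = 242
k: (-10)·2 - (-29)·(-28) = -20 - 812 = -832
PQ × PR = (-369, 242, -832)
|PQ × PR| = √886949 ≈ 941.7797
area = ½ · 941.7797 ≈ 470.890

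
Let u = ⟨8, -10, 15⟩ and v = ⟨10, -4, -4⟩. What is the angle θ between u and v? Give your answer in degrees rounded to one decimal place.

74.6

u · v = 8·10 + (-10)·(-4) + 15·(-4) = 80 + 40 - 60 = 60
|u|² = 64 + 100 + 225 = 389,  |u| = √389 ≈ 19.723083
|v|² = 100 + 16 + 16 = 132,  |v| = √132 ≈ 11.489125
cos θ = 60 / (19.723083 · 11.489125) ≈ 0.26478
θ = arccos(0.26478) ≈ 74.6°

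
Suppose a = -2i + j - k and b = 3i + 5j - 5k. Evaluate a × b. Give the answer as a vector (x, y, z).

i: 1·(-5) - (-1)·5 = -5 - (-5) = 0
j: (-1)·3 - (-2)·(-5) = -3 - 10 = -13
k: (-2)·5 - 1·3 = -10 - 3 = -13
a × b = (0, -13, -13)

(0, -13, -13)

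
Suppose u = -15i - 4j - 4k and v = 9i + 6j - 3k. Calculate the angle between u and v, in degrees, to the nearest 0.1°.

144.8

u · v = (-15)·9 + (-4)·6 + (-4)·(-3) = -135 - 24 + 12 = -147
|u|² = 225 + 16 + 16 = 257,  |u| = √257 ≈ 16.031220
|v|² = 81 + 36 + 9 = 126,  |v| = √126 ≈ 11.224972
cos θ = -147 / (16.031220 · 11.224972) ≈ -0.81689
θ = arccos(-0.81689) ≈ 144.8°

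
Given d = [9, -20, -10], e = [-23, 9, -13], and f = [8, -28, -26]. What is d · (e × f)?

2938

e × f:
i: 9·(-26) - (-13)·(-28) = -234 - 364 = -598
j: (-13)·8 - (-23)·(-26) = -104 - 598 = -702
k: (-23)·(-28) - 9·8 = 644 - 72 = 572
e × f = (-598, -702, 572)
d · (e × f) = 9·(-598) + (-20)·(-702) + (-10)·572 = -5382 + 14040 - 5720 = 2938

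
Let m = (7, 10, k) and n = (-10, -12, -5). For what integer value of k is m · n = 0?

m · n = 7·(-10) + 10·(-12) + k·(-5) = -190 - 5k
Set equal to 0: -5k = 190, so k = -38.

-38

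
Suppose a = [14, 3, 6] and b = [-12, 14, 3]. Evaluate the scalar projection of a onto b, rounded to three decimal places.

a · b = 14·(-12) + 3·14 + 6·3 = -168 + 42 + 18 = -108
|b| = √(144 + 196 + 9) = √349 ≈ 18.6815
comp_b a = -108 / √349 ≈ -5.781

-5.781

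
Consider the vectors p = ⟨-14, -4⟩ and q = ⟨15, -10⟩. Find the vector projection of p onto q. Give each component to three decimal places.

(-7.846, 5.231)

p · q = (-14)·15 + (-4)·(-10) = -210 + 40 = -170
|q|² = 225 + 100 = 325
proj_q p = (-170/325) · (15, -10) ≈ (-7.846, 5.231)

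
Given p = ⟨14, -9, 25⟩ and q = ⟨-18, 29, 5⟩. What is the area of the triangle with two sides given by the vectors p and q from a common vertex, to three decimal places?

480.322

i: (-9)·5 - 25·29 = -45 - 725 = -770
j: 25·(-18) - 14·5 = -450 - 70 = -520
k: 14·29 - (-9)·(-18) = 406 - 162 = 244
p × q = (-770, -520, 244)
|p × q| = √((-770)² + (-520)² + 244²) = √922836 ≈ 960.6435
area = ½ · 960.6435 ≈ 480.322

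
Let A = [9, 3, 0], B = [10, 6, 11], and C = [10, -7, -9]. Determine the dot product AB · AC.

-128

AB = B − A = (1, 3, 11)
AC = C − A = (1, -10, -9)
AB · AC = 1·1 + 3·(-10) + 11·(-9) = 1 - 30 - 99 = -128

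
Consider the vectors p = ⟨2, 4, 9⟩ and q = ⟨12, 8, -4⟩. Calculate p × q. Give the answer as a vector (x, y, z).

(-88, 116, -32)

i: 4·(-4) - 9·8 = -16 - 72 = -88
j: 9·12 - 2·(-4) = 108 - (-8) = 116
k: 2·8 - 4·12 = 16 - 48 = -32
p × q = (-88, 116, -32)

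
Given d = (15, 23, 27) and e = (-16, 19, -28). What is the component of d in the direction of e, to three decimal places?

d · e = 15·(-16) + 23·19 + 27·(-28) = -240 + 437 - 756 = -559
|e| = √(256 + 361 + 784) = √1401 ≈ 37.4299
comp_e d = -559 / √1401 ≈ -14.935

-14.935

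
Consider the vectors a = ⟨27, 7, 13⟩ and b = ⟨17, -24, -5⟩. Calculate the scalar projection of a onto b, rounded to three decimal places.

a · b = 27·17 + 7·(-24) + 13·(-5) = 459 - 168 - 65 = 226
|b| = √(289 + 576 + 25) = √890 ≈ 29.8329
comp_b a = 226 / √890 ≈ 7.576

7.576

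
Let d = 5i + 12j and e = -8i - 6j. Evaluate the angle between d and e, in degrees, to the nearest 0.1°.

149.5

d · e = 5·(-8) + 12·(-6) = -40 - 72 = -112
|d|² = 25 + 144 = 169,  |d| = √169 ≈ 13.000000
|e|² = 64 + 36 = 100,  |e| = √100 ≈ 10.000000
cos θ = -112 / (13.000000 · 10.000000) ≈ -0.86154
θ = arccos(-0.86154) ≈ 149.5°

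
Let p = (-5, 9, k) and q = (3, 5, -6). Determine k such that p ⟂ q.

p · q = (-5)·3 + 9·5 + k·(-6) = 30 - 6k
Set equal to 0: -6k = -30, so k = 5.

5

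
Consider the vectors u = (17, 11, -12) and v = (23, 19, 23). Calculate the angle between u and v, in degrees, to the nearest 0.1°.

u · v = 17·23 + 11·19 + (-12)·23 = 391 + 209 - 276 = 324
|u|² = 289 + 121 + 144 = 554,  |u| = √554 ≈ 23.537205
|v|² = 529 + 361 + 529 = 1419,  |v| = √1419 ≈ 37.669616
cos θ = 324 / (23.537205 · 37.669616) ≈ 0.36543
θ = arccos(0.36543) ≈ 68.6°

68.6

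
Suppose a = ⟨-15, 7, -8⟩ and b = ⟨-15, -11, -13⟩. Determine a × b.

(-179, -75, 270)

i: 7·(-13) - (-8)·(-11) = -91 - 88 = -179
j: (-8)·(-15) - (-15)·(-13) = 120 - 195 = -75
k: (-15)·(-11) - 7·(-15) = 165 - (-105) = 270
a × b = (-179, -75, 270)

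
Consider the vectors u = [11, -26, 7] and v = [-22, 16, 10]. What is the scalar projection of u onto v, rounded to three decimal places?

u · v = 11·(-22) + (-26)·16 + 7·10 = -242 - 416 + 70 = -588
|v| = √(484 + 256 + 100) = √840 ≈ 28.9828
comp_v u = -588 / √840 ≈ -20.288

-20.288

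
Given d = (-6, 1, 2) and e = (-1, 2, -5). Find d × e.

(-9, -32, -11)

i: 1·(-5) - 2·2 = -5 - 4 = -9
j: 2·(-1) - (-6)·(-5) = -2 - 30 = -32
k: (-6)·2 - 1·(-1) = -12 - (-1) = -11
d × e = (-9, -32, -11)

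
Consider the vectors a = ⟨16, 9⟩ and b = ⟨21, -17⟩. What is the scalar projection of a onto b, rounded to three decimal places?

a · b = 16·21 + 9·(-17) = 336 - 153 = 183
|b| = √(441 + 289) = √730 ≈ 27.0185
comp_b a = 183 / √730 ≈ 6.773

6.773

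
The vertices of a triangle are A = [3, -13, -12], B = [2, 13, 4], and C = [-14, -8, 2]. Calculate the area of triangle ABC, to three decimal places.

290.770

AB = (-1, 26, 16),  AC = (-17, 5, 14)
i: 26·14 - 16·5 = 364 - 80 = 284
j: 16·(-17) - (-1)·14 = -272 - (-14) = -258
k: (-1)·5 - 26·(-17) = -5 - (-442) = 437
AB × AC = (284, -258, 437)
|AB × AC| = √338189 ≈ 581.5402
area = ½ · 581.5402 ≈ 290.770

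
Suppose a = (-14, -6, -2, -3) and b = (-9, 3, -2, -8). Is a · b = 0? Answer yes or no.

a · b = (-14)·(-9) + (-6)·3 + (-2)·(-2) + (-3)·(-8) = 126 - 18 + 4 + 24 = 136
Nonzero, so the vectors are not orthogonal.

no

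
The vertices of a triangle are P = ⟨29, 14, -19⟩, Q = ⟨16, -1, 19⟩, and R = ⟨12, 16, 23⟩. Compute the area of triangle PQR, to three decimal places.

PQ = (-13, -15, 38),  PR = (-17, 2, 42)
i: (-15)·42 - 38·2 = -630 - 76 = -706
j: 38·(-17) - (-13)·42 = -646 - (-546) = -100
k: (-13)·2 - (-15)·(-17) = -26 - 255 = -281
PQ × PR = (-706, -100, -281)
|PQ × PR| = √587397 ≈ 766.4183
area = ½ · 766.4183 ≈ 383.209

383.209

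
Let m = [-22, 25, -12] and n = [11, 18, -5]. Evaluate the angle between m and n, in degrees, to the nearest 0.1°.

69.6

m · n = (-22)·11 + 25·18 + (-12)·(-5) = -242 + 450 + 60 = 268
|m|² = 484 + 625 + 144 = 1253,  |m| = √1253 ≈ 35.397740
|n|² = 121 + 324 + 25 = 470,  |n| = √470 ≈ 21.679483
cos θ = 268 / (35.397740 · 21.679483) ≈ 0.34923
θ = arccos(0.34923) ≈ 69.6°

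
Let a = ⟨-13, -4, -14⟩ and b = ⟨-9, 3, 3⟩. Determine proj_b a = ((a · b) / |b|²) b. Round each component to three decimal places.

a · b = (-13)·(-9) + (-4)·3 + (-14)·3 = 117 - 12 - 42 = 63
|b|² = 81 + 9 + 9 = 99
proj_b a = (63/99) · (-9, 3, 3) ≈ (-5.727, 1.909, 1.909)

(-5.727, 1.909, 1.909)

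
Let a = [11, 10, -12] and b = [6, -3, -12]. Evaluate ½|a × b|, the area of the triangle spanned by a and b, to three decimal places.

i: 10·(-12) - (-12)·(-3) = -120 - 36 = -156
j: (-12)·6 - 11·(-12) = -72 - (-132) = 60
k: 11·(-3) - 10·6 = -33 - 60 = -93
a × b = (-156, 60, -93)
|a × b| = √((-156)² + 60² + (-93)²) = √36585 ≈ 191.2721
area = ½ · 191.2721 ≈ 95.636

95.636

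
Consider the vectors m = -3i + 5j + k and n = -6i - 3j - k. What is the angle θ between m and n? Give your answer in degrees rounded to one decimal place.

87.1

m · n = (-3)·(-6) + 5·(-3) + 1·(-1) = 18 - 15 - 1 = 2
|m|² = 9 + 25 + 1 = 35,  |m| = √35 ≈ 5.916080
|n|² = 36 + 9 + 1 = 46,  |n| = √46 ≈ 6.782330
cos θ = 2 / (5.916080 · 6.782330) ≈ 0.04984
θ = arccos(0.04984) ≈ 87.1°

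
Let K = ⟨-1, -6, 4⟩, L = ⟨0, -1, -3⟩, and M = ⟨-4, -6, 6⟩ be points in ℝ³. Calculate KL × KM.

KL = (1, 5, -7)
KM = (-3, 0, 2)
i: 5·2 - (-7)·0 = 10 - 0 = 10
j: (-7)·(-3) - 1·2 = 21 - 2 = 19
k: 1·0 - 5·(-3) = 0 - (-15) = 15
KL × KM = (10, 19, 15)

(10, 19, 15)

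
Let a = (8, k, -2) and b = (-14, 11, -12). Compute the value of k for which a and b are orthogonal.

8

a · b = 8·(-14) + k·11 + (-2)·(-12) = -88 + 11k
Set equal to 0: 11k = 88, so k = 8.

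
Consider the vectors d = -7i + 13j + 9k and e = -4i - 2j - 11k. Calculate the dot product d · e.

d · e = (-7)·(-4) + 13·(-2) + 9·(-11) = 28 - 26 - 99 = -97

-97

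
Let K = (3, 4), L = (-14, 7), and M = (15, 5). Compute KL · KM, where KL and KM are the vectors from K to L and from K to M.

KL = L − K = (-17, 3)
KM = M − K = (12, 1)
KL · KM = (-17)·12 + 3·1 = -204 + 3 = -201

-201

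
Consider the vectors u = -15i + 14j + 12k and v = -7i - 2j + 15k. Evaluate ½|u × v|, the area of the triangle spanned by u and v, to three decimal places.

i: 14·15 - 12·(-2) = 210 - (-24) = 234
j: 12·(-7) - (-15)·15 = -84 - (-225) = 141
k: (-15)·(-2) - 14·(-7) = 30 - (-98) = 128
u × v = (234, 141, 128)
|u × v| = √(234² + 141² + 128²) = √91021 ≈ 301.6969
area = ½ · 301.6969 ≈ 150.848

150.848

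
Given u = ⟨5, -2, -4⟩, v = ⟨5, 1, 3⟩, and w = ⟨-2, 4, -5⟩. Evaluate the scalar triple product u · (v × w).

v × w:
i: 1·(-5) - 3·4 = -5 - 12 = -17
j: 3·(-2) - 5·(-5) = -6 - (-25) = 19
k: 5·4 - 1·(-2) = 20 - (-2) = 22
v × w = (-17, 19, 22)
u · (v × w) = 5·(-17) + (-2)·19 + (-4)·22 = -85 - 38 - 88 = -211

-211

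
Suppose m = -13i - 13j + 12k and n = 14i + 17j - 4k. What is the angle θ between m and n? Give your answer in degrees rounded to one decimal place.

m · n = (-13)·14 + (-13)·17 + 12·(-4) = -182 - 221 - 48 = -451
|m|² = 169 + 169 + 144 = 482,  |m| = √482 ≈ 21.954498
|n|² = 196 + 289 + 16 = 501,  |n| = √501 ≈ 22.383029
cos θ = -451 / (21.954498 · 22.383029) ≈ -0.91777
θ = arccos(-0.91777) ≈ 156.6°

156.6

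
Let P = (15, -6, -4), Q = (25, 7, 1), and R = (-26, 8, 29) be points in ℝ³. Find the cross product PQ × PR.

(359, -535, 673)

PQ = (10, 13, 5)
PR = (-41, 14, 33)
i: 13·33 - 5·14 = 429 - 70 = 359
j: 5·(-41) - 10·33 = -205 - 330 = -535
k: 10·14 - 13·(-41) = 140 - (-533) = 673
PQ × PR = (359, -535, 673)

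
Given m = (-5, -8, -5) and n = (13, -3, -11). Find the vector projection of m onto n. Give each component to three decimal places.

(0.609, -0.140, -0.515)

m · n = (-5)·13 + (-8)·(-3) + (-5)·(-11) = -65 + 24 + 55 = 14
|n|² = 169 + 9 + 121 = 299
proj_n m = (14/299) · (13, -3, -11) ≈ (0.609, -0.140, -0.515)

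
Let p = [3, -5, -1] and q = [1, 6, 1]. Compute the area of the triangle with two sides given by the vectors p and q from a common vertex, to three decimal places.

11.683

i: (-5)·1 - (-1)·6 = -5 - (-6) = 1
j: (-1)·1 - 3·1 = -1 - 3 = -4
k: 3·6 - (-5)·1 = 18 - (-5) = 23
p × q = (1, -4, 23)
|p × q| = √(1² + (-4)² + 23²) = √546 ≈ 23.3666
area = ½ · 23.3666 ≈ 11.683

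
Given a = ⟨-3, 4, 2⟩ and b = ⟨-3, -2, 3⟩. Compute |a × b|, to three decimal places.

24.269

i: 4·3 - 2·(-2) = 12 - (-4) = 16
j: 2·(-3) - (-3)·3 = -6 - (-9) = 3
k: (-3)·(-2) - 4·(-3) = 6 - (-12) = 18
a × b = (16, 3, 18)
|a × b| = √(16² + 3² + 18²) = √589 ≈ 24.2693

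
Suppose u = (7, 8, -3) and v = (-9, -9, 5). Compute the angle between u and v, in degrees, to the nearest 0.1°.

173.3

u · v = 7·(-9) + 8·(-9) + (-3)·5 = -63 - 72 - 15 = -150
|u|² = 49 + 64 + 9 = 122,  |u| = √122 ≈ 11.045361
|v|² = 81 + 81 + 25 = 187,  |v| = √187 ≈ 13.674794
cos θ = -150 / (11.045361 · 13.674794) ≈ -0.99309
θ = arccos(-0.99309) ≈ 173.3°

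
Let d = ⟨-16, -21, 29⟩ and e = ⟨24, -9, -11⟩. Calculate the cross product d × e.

(492, 520, 648)

i: (-21)·(-11) - 29·(-9) = 231 - (-261) = 492
j: 29·24 - (-16)·(-11) = 696 - 176 = 520
k: (-16)·(-9) - (-21)·24 = 144 - (-504) = 648
d × e = (492, 520, 648)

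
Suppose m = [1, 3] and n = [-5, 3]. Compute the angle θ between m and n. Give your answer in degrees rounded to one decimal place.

m · n = 1·(-5) + 3·3 = -5 + 9 = 4
|m|² = 1 + 9 = 10,  |m| = √10 ≈ 3.162278
|n|² = 25 + 9 = 34,  |n| = √34 ≈ 5.830952
cos θ = 4 / (3.162278 · 5.830952) ≈ 0.21693
θ = arccos(0.21693) ≈ 77.5°

77.5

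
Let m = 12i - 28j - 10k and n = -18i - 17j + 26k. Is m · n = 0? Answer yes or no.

yes

m · n = 12·(-18) + (-28)·(-17) + (-10)·26 = -216 + 476 - 260 = 0
Zero, so the vectors are orthogonal.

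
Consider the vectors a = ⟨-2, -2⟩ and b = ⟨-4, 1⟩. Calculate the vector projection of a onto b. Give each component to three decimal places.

(-1.412, 0.353)

a · b = (-2)·(-4) + (-2)·1 = 8 - 2 = 6
|b|² = 16 + 1 = 17
proj_b a = (6/17) · (-4, 1) ≈ (-1.412, 0.353)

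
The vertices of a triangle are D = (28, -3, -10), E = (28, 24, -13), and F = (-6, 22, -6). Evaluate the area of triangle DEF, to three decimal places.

DE = (0, 27, -3),  DF = (-34, 25, 4)
i: 27·4 - (-3)·25 = 108 - (-75) = 183
j: (-3)·(-34) - 0·4 = 102 - 0 = 102
k: 0·25 - 27·(-34) = 0 - (-918) = 918
DE × DF = (183, 102, 918)
|DE × DF| = √886617 ≈ 941.6034
area = ½ · 941.6034 ≈ 470.802

470.802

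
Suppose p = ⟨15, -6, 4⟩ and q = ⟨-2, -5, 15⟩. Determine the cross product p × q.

i: (-6)·15 - 4·(-5) = -90 - (-20) = -70
j: 4·(-2) - 15·15 = -8 - 225 = -233
k: 15·(-5) - (-6)·(-2) = -75 - 12 = -87
p × q = (-70, -233, -87)

(-70, -233, -87)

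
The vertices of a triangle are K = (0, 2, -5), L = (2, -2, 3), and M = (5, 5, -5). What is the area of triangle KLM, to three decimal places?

KL = (2, -4, 8),  KM = (5, 3, 0)
i: (-4)·0 - 8·3 = 0 - 24 = -24
j: 8·5 - 2·0 = 40 - 0 = 40
k: 2·3 - (-4)·5 = 6 - (-20) = 26
KL × KM = (-24, 40, 26)
|KL × KM| = √2852 ≈ 53.4041
area = ½ · 53.4041 ≈ 26.702

26.702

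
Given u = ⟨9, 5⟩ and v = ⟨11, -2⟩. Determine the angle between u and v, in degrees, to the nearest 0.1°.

u · v = 9·11 + 5·(-2) = 99 - 10 = 89
|u|² = 81 + 25 = 106,  |u| = √106 ≈ 10.295630
|v|² = 121 + 4 = 125,  |v| = √125 ≈ 11.180340
cos θ = 89 / (10.295630 · 11.180340) ≈ 0.77318
θ = arccos(0.77318) ≈ 39.4°

39.4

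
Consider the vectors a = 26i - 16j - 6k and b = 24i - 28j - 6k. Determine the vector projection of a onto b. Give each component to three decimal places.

a · b = 26·24 + (-16)·(-28) + (-6)·(-6) = 624 + 448 + 36 = 1108
|b|² = 576 + 784 + 36 = 1396
proj_b a = (1108/1396) · (24, -28, -6) ≈ (19.049, -22.223, -4.762)

(19.049, -22.223, -4.762)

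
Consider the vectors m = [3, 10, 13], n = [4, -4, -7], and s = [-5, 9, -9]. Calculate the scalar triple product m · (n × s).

n × s:
i: (-4)·(-9) - (-7)·9 = 36 - (-63) = 99
j: (-7)·(-5) - 4·(-9) = 35 - (-36) = 71
k: 4·9 - (-4)·(-5) = 36 - 20 = 16
n × s = (99, 71, 16)
m · (n × s) = 3·99 + 10·71 + 13·16 = 297 + 710 + 208 = 1215

1215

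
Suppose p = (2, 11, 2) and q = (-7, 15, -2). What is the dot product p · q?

p · q = 2·(-7) + 11·15 + 2·(-2) = -14 + 165 - 4 = 147

147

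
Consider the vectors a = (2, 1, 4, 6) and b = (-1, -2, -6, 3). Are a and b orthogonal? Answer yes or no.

a · b = 2·(-1) + 1·(-2) + 4·(-6) + 6·3 = -2 - 2 - 24 + 18 = -10
Nonzero, so the vectors are not orthogonal.

no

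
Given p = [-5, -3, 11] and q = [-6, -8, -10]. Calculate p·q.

p · q = (-5)·(-6) + (-3)·(-8) + 11·(-10) = 30 + 24 - 110 = -56

-56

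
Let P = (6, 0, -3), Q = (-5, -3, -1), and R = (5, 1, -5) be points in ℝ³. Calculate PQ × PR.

PQ = (-11, -3, 2)
PR = (-1, 1, -2)
i: (-3)·(-2) - 2·1 = 6 - 2 = 4
j: 2·(-1) - (-11)·(-2) = -2 - 22 = -24
k: (-11)·1 - (-3)·(-1) = -11 - 3 = -14
PQ × PR = (4, -24, -14)

(4, -24, -14)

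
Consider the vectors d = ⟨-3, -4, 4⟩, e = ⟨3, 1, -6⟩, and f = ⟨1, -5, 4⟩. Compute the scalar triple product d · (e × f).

e × f:
i: 1·4 - (-6)·(-5) = 4 - 30 = -26
j: (-6)·1 - 3·4 = -6 - 12 = -18
k: 3·(-5) - 1·1 = -15 - 1 = -16
e × f = (-26, -18, -16)
d · (e × f) = (-3)·(-26) + (-4)·(-18) + 4·(-16) = 78 + 72 - 64 = 86

86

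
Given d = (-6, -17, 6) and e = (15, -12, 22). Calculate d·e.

246

d · e = (-6)·15 + (-17)·(-12) + 6·22 = -90 + 204 + 132 = 246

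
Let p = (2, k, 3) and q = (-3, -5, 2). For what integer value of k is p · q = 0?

0

p · q = 2·(-3) + k·(-5) + 3·2 = 0 - 5k
Set equal to 0: -5k = 0, so k = 0.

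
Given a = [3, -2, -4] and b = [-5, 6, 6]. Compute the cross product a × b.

i: (-2)·6 - (-4)·6 = -12 - (-24) = 12
j: (-4)·(-5) - 3·6 = 20 - 18 = 2
k: 3·6 - (-2)·(-5) = 18 - 10 = 8
a × b = (12, 2, 8)

(12, 2, 8)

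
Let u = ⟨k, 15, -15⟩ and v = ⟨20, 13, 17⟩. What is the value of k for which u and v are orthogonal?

u · v = k·20 + 15·13 + (-15)·17 = -60 + 20k
Set equal to 0: 20k = 60, so k = 3.

3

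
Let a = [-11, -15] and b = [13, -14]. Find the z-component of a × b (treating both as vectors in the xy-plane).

349

(-11)·(-14) - (-15)·13 = 154 - (-195) = 349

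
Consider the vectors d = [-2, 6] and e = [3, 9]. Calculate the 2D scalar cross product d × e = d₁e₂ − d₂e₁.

-36

(-2)·9 - 6·3 = -18 - 18 = -36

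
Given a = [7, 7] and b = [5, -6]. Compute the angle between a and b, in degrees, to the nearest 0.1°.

a · b = 7·5 + 7·(-6) = 35 - 42 = -7
|a|² = 49 + 49 = 98,  |a| = √98 ≈ 9.899495
|b|² = 25 + 36 = 61,  |b| = √61 ≈ 7.810250
cos θ = -7 / (9.899495 · 7.810250) ≈ -0.09054
θ = arccos(-0.09054) ≈ 95.2°

95.2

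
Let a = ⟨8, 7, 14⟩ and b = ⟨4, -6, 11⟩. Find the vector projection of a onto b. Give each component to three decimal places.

a · b = 8·4 + 7·(-6) + 14·11 = 32 - 42 + 154 = 144
|b|² = 16 + 36 + 121 = 173
proj_b a = (144/173) · (4, -6, 11) ≈ (3.329, -4.994, 9.156)

(3.329, -4.994, 9.156)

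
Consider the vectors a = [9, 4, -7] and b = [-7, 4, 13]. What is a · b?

a · b = 9·(-7) + 4·4 + (-7)·13 = -63 + 16 - 91 = -138

-138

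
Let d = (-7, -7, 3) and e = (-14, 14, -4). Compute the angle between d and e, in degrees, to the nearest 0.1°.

d · e = (-7)·(-14) + (-7)·14 + 3·(-4) = 98 - 98 - 12 = -12
|d|² = 49 + 49 + 9 = 107,  |d| = √107 ≈ 10.344080
|e|² = 196 + 196 + 16 = 408,  |e| = √408 ≈ 20.199010
cos θ = -12 / (10.344080 · 20.199010) ≈ -0.05743
θ = arccos(-0.05743) ≈ 93.3°

93.3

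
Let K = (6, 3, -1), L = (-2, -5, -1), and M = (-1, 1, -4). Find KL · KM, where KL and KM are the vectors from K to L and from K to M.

72

KL = L − K = (-8, -8, 0)
KM = M − K = (-7, -2, -3)
KL · KM = (-8)·(-7) + (-8)·(-2) + 0·(-3) = 56 + 16 + 0 = 72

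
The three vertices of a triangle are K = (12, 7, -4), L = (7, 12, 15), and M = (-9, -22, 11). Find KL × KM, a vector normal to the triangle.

KL = (-5, 5, 19)
KM = (-21, -29, 15)
i: 5·15 - 19·(-29) = 75 - (-551) = 626
j: 19·(-21) - (-5)·15 = -399 - (-75) = -324
k: (-5)·(-29) - 5·(-21) = 145 - (-105) = 250
KL × KM = (626, -324, 250)

(626, -324, 250)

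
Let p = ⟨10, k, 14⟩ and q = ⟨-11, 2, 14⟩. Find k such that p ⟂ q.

-43

p · q = 10·(-11) + k·2 + 14·14 = 86 + 2k
Set equal to 0: 2k = -86, so k = -43.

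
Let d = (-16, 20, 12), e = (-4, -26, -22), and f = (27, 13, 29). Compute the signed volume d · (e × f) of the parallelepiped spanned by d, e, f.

5728

e × f:
i: (-26)·29 - (-22)·13 = -754 - (-286) = -468
j: (-22)·27 - (-4)·29 = -594 - (-116) = -478
k: (-4)·13 - (-26)·27 = -52 - (-702) = 650
e × f = (-468, -478, 650)
d · (e × f) = (-16)·(-468) + 20·(-478) + 12·650 = 7488 - 9560 + 7800 = 5728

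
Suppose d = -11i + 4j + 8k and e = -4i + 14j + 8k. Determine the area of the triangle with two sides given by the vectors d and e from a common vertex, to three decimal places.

i: 4·8 - 8·14 = 32 - 112 = -80
j: 8·(-4) - (-11)·8 = -32 - (-88) = 56
k: (-11)·14 - 4·(-4) = -154 - (-16) = -138
d × e = (-80, 56, -138)
|d × e| = √((-80)² + 56² + (-138)²) = √28580 ≈ 169.0562
area = ½ · 169.0562 ≈ 84.528

84.528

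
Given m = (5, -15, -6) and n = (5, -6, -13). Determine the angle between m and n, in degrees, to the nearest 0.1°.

41.2

m · n = 5·5 + (-15)·(-6) + (-6)·(-13) = 25 + 90 + 78 = 193
|m|² = 25 + 225 + 36 = 286,  |m| = √286 ≈ 16.911535
|n|² = 25 + 36 + 169 = 230,  |n| = √230 ≈ 15.165751
cos θ = 193 / (16.911535 · 15.165751) ≈ 0.75251
θ = arccos(0.75251) ≈ 41.2°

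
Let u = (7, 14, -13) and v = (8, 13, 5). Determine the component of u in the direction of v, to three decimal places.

10.771

u · v = 7·8 + 14·13 + (-13)·5 = 56 + 182 - 65 = 173
|v| = √(64 + 169 + 25) = √258 ≈ 16.0624
comp_v u = 173 / √258 ≈ 10.771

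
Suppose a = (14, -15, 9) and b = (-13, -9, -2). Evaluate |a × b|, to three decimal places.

i: (-15)·(-2) - 9·(-9) = 30 - (-81) = 111
j: 9·(-13) - 14·(-2) = -117 - (-28) = -89
k: 14·(-9) - (-15)·(-13) = -126 - 195 = -321
a × b = (111, -89, -321)
|a × b| = √(111² + (-89)² + (-321)²) = √123283 ≈ 351.1168

351.117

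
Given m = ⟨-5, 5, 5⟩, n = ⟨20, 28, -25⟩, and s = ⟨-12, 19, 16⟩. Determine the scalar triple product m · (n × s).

-1135

n × s:
i: 28·16 - (-25)·19 = 448 - (-475) = 923
j: (-25)·(-12) - 20·16 = 300 - 320 = -20
k: 20·19 - 28·(-12) = 380 - (-336) = 716
n × s = (923, -20, 716)
m · (n × s) = (-5)·923 + 5·(-20) + 5·716 = -4615 - 100 + 3580 = -1135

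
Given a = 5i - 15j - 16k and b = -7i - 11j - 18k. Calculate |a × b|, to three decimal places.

274.299

i: (-15)·(-18) - (-16)·(-11) = 270 - 176 = 94
j: (-16)·(-7) - 5·(-18) = 112 - (-90) = 202
k: 5·(-11) - (-15)·(-7) = -55 - 105 = -160
a × b = (94, 202, -160)
|a × b| = √(94² + 202² + (-160)²) = √75240 ≈ 274.2991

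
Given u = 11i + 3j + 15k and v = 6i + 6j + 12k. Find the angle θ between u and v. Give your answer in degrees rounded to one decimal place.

17.6

u · v = 11·6 + 3·6 + 15·12 = 66 + 18 + 180 = 264
|u|² = 121 + 9 + 225 = 355,  |u| = √355 ≈ 18.841444
|v|² = 36 + 36 + 144 = 216,  |v| = √216 ≈ 14.696938
cos θ = 264 / (18.841444 · 14.696938) ≈ 0.95337
θ = arccos(0.95337) ≈ 17.6°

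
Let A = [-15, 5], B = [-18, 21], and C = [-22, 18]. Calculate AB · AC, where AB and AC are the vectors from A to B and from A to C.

AB = B − A = (-3, 16)
AC = C − A = (-7, 13)
AB · AC = (-3)·(-7) + 16·13 = 21 + 208 = 229

229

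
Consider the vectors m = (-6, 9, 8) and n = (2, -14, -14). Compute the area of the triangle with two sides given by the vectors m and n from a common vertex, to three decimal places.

47.896

i: 9·(-14) - 8·(-14) = -126 - (-112) = -14
j: 8·2 - (-6)·(-14) = 16 - 84 = -68
k: (-6)·(-14) - 9·2 = 84 - 18 = 66
m × n = (-14, -68, 66)
|m × n| = √((-14)² + (-68)² + 66²) = √9176 ≈ 95.7914
area = ½ · 95.7914 ≈ 47.896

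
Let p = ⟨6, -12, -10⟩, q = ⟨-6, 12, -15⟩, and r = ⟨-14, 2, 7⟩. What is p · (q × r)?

q × r:
i: 12·7 - (-15)·2 = 84 - (-30) = 114
j: (-15)·(-14) - (-6)·7 = 210 - (-42) = 252
k: (-6)·2 - 12·(-14) = -12 - (-168) = 156
q × r = (114, 252, 156)
p · (q × r) = 6·114 + (-12)·252 + (-10)·156 = 684 - 3024 - 1560 = -3900

-3900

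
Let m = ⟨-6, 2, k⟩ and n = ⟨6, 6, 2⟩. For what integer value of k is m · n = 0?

12

m · n = (-6)·6 + 2·6 + k·2 = -24 + 2k
Set equal to 0: 2k = 24, so k = 12.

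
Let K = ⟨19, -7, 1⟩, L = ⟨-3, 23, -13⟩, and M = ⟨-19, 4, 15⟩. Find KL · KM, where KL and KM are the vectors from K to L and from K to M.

970

KL = L − K = (-22, 30, -14)
KM = M − K = (-38, 11, 14)
KL · KM = (-22)·(-38) + 30·11 + (-14)·14 = 836 + 330 - 196 = 970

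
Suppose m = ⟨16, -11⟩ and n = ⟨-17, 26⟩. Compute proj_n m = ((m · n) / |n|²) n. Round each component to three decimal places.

(9.830, -15.034)

m · n = 16·(-17) + (-11)·26 = -272 - 286 = -558
|n|² = 289 + 676 = 965
proj_n m = (-558/965) · (-17, 26) ≈ (9.830, -15.034)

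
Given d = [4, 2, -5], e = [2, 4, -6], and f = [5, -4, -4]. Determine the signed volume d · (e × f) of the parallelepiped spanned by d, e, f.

e × f:
i: 4·(-4) - (-6)·(-4) = -16 - 24 = -40
j: (-6)·5 - 2·(-4) = -30 - (-8) = -22
k: 2·(-4) - 4·5 = -8 - 20 = -28
e × f = (-40, -22, -28)
d · (e × f) = 4·(-40) + 2·(-22) + (-5)·(-28) = -160 - 44 + 140 = -64

-64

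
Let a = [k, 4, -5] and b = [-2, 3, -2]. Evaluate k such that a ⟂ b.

a · b = k·(-2) + 4·3 + (-5)·(-2) = 22 - 2k
Set equal to 0: -2k = -22, so k = 11.

11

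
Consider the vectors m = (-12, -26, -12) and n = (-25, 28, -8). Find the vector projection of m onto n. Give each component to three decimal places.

m · n = (-12)·(-25) + (-26)·28 + (-12)·(-8) = 300 - 728 + 96 = -332
|n|² = 625 + 784 + 64 = 1473
proj_n m = (-332/1473) · (-25, 28, -8) ≈ (5.635, -6.311, 1.803)

(5.635, -6.311, 1.803)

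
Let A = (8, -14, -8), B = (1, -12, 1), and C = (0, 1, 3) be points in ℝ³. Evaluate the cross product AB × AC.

AB = (-7, 2, 9)
AC = (-8, 15, 11)
i: 2·11 - 9·15 = 22 - 135 = -113
j: 9·(-8) - (-7)·11 = -72 - (-77) = 5
k: (-7)·15 - 2·(-8) = -105 - (-16) = -89
AB × AC = (-113, 5, -89)

(-113, 5, -89)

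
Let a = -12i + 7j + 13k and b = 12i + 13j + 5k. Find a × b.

i: 7·5 - 13·13 = 35 - 169 = -134
j: 13·12 - (-12)·5 = 156 - (-60) = 216
k: (-12)·13 - 7·12 = -156 - 84 = -240
a × b = (-134, 216, -240)

(-134, 216, -240)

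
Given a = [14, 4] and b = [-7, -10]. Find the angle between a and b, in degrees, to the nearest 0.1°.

a · b = 14·(-7) + 4·(-10) = -98 - 40 = -138
|a|² = 196 + 16 = 212,  |a| = √212 ≈ 14.560220
|b|² = 49 + 100 = 149,  |b| = √149 ≈ 12.206556
cos θ = -138 / (14.560220 · 12.206556) ≈ -0.77646
θ = arccos(-0.77646) ≈ 140.9°

140.9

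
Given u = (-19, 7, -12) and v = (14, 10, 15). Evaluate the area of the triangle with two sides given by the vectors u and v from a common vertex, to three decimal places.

191.871

i: 7·15 - (-12)·10 = 105 - (-120) = 225
j: (-12)·14 - (-19)·15 = -168 - (-285) = 117
k: (-19)·10 - 7·14 = -190 - 98 = -288
u × v = (225, 117, -288)
|u × v| = √(225² + 117² + (-288)²) = √147258 ≈ 383.7421
area = ½ · 383.7421 ≈ 191.871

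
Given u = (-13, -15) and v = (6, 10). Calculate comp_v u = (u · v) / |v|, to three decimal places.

-19.551

u · v = (-13)·6 + (-15)·10 = -78 - 150 = -228
|v| = √(36 + 100) = √136 ≈ 11.6619
comp_v u = -228 / √136 ≈ -19.551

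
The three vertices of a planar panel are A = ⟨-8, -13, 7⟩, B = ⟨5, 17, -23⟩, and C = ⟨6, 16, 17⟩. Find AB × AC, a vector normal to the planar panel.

(1170, -550, -43)

AB = (13, 30, -30)
AC = (14, 29, 10)
i: 30·10 - (-30)·29 = 300 - (-870) = 1170
j: (-30)·14 - 13·10 = -420 - 130 = -550
k: 13·29 - 30·14 = 377 - 420 = -43
AB × AC = (1170, -550, -43)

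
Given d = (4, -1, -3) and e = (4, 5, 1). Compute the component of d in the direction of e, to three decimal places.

d · e = 4·4 + (-1)·5 + (-3)·1 = 16 - 5 - 3 = 8
|e| = √(16 + 25 + 1) = √42 ≈ 6.4807
comp_e d = 8 / √42 ≈ 1.234

1.234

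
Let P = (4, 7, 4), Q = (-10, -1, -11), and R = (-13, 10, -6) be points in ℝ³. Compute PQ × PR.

(125, 115, -178)

PQ = (-14, -8, -15)
PR = (-17, 3, -10)
i: (-8)·(-10) - (-15)·3 = 80 - (-45) = 125
j: (-15)·(-17) - (-14)·(-10) = 255 - 140 = 115
k: (-14)·3 - (-8)·(-17) = -42 - 136 = -178
PQ × PR = (125, 115, -178)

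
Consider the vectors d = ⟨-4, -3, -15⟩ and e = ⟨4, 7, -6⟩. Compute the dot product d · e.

d · e = (-4)·4 + (-3)·7 + (-15)·(-6) = -16 - 21 + 90 = 53

53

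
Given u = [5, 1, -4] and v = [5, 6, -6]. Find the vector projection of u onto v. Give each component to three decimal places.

u · v = 5·5 + 1·6 + (-4)·(-6) = 25 + 6 + 24 = 55
|v|² = 25 + 36 + 36 = 97
proj_v u = (55/97) · (5, 6, -6) ≈ (2.835, 3.402, -3.402)

(2.835, 3.402, -3.402)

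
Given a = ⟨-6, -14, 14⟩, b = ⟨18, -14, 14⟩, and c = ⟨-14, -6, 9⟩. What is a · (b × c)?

b × c:
i: (-14)·9 - 14·(-6) = -126 - (-84) = -42
j: 14·(-14) - 18·9 = -196 - 162 = -358
k: 18·(-6) - (-14)·(-14) = -108 - 196 = -304
b × c = (-42, -358, -304)
a · (b × c) = (-6)·(-42) + (-14)·(-358) + 14·(-304) = 252 + 5012 - 4256 = 1008

1008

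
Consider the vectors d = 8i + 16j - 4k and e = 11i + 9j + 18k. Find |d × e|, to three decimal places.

i: 16·18 - (-4)·9 = 288 - (-36) = 324
j: (-4)·11 - 8·18 = -44 - 144 = -188
k: 8·9 - 16·11 = 72 - 176 = -104
d × e = (324, -188, -104)
|d × e| = √(324² + (-188)² + (-104)²) = √151136 ≈ 388.7621

388.762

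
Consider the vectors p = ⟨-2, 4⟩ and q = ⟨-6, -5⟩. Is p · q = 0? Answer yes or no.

no

p · q = (-2)·(-6) + 4·(-5) = 12 - 20 = -8
Nonzero, so the vectors are not orthogonal.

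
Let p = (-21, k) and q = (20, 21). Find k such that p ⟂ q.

p · q = (-21)·20 + k·21 = -420 + 21k
Set equal to 0: 21k = 420, so k = 20.

20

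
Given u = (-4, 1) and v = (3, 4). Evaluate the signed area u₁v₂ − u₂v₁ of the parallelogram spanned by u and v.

(-4)·4 - 1·3 = -16 - 3 = -19

-19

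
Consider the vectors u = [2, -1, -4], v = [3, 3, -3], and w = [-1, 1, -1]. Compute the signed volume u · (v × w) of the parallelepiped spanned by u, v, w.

v × w:
i: 3·(-1) - (-3)·1 = -3 - (-3) = 0
j: (-3)·(-1) - 3·(-1) = 3 - (-3) = 6
k: 3·1 - 3·(-1) = 3 - (-3) = 6
v × w = (0, 6, 6)
u · (v × w) = 2·0 + (-1)·6 + (-4)·6 = 0 - 6 - 24 = -30

-30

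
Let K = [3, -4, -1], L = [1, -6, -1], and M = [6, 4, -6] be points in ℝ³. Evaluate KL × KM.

(10, -10, -10)

KL = (-2, -2, 0)
KM = (3, 8, -5)
i: (-2)·(-5) - 0·8 = 10 - 0 = 10
j: 0·3 - (-2)·(-5) = 0 - 10 = -10
k: (-2)·8 - (-2)·3 = -16 - (-6) = -10
KL × KM = (10, -10, -10)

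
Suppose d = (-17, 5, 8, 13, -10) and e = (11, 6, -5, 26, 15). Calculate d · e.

d · e = (-17)·11 + 5·6 + 8·(-5) + 13·26 + (-10)·15 = -187 + 30 - 40 + 338 - 150 = -9

-9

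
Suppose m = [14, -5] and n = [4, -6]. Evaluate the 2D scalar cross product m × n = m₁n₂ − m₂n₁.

14·(-6) - (-5)·4 = -84 - (-20) = -64

-64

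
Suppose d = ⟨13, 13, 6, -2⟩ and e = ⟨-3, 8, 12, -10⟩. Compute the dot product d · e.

d · e = 13·(-3) + 13·8 + 6·12 + (-2)·(-10) = -39 + 104 + 72 + 20 = 157

157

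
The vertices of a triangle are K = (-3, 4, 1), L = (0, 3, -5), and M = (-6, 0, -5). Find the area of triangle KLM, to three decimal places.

KL = (3, -1, -6),  KM = (-3, -4, -6)
i: (-1)·(-6) - (-6)·(-4) = 6 - 24 = -18
j: (-6)·(-3) - 3·(-6) = 18 - (-18) = 36
k: 3·(-4) - (-1)·(-3) = -12 - 3 = -15
KL × KM = (-18, 36, -15)
|KL × KM| = √1845 ≈ 42.9535
area = ½ · 42.9535 ≈ 21.477

21.477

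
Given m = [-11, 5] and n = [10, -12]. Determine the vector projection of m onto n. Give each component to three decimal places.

(-6.967, 8.361)

m · n = (-11)·10 + 5·(-12) = -110 - 60 = -170
|n|² = 100 + 144 = 244
proj_n m = (-170/244) · (10, -12) ≈ (-6.967, 8.361)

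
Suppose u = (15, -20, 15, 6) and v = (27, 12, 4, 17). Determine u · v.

327

u · v = 15·27 + (-20)·12 + 15·4 + 6·17 = 405 - 240 + 60 + 102 = 327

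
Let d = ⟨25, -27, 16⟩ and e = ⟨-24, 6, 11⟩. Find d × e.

i: (-27)·11 - 16·6 = -297 - 96 = -393
j: 16·(-24) - 25·11 = -384 - 275 = -659
k: 25·6 - (-27)·(-24) = 150 - 648 = -498
d × e = (-393, -659, -498)

(-393, -659, -498)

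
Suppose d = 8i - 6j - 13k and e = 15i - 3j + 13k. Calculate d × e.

i: (-6)·13 - (-13)·(-3) = -78 - 39 = -117
j: (-13)·15 - 8·13 = -195 - 104 = -299
k: 8·(-3) - (-6)·15 = -24 - (-90) = 66
d × e = (-117, -299, 66)

(-117, -299, 66)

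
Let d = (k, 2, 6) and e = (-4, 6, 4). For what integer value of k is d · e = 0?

9

d · e = k·(-4) + 2·6 + 6·4 = 36 - 4k
Set equal to 0: -4k = -36, so k = 9.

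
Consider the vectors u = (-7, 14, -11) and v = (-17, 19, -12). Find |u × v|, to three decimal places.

i: 14·(-12) - (-11)·19 = -168 - (-209) = 41
j: (-11)·(-17) - (-7)·(-12) = 187 - 84 = 103
k: (-7)·19 - 14·(-17) = -133 - (-238) = 105
u × v = (41, 103, 105)
|u × v| = √(41² + 103² + 105²) = √23315 ≈ 152.6925

152.693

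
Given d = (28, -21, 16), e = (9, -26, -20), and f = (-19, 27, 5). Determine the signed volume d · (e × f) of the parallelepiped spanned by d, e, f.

e × f:
i: (-26)·5 - (-20)·27 = -130 - (-540) = 410
j: (-20)·(-19) - 9·5 = 380 - 45 = 335
k: 9·27 - (-26)·(-19) = 243 - 494 = -251
e × f = (410, 335, -251)
d · (e × f) = 28·410 + (-21)·335 + 16·(-251) = 11480 - 7035 - 4016 = 429

429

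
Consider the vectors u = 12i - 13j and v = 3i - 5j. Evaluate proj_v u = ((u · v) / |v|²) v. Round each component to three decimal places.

(8.912, -14.853)

u · v = 12·3 + (-13)·(-5) = 36 + 65 = 101
|v|² = 9 + 25 = 34
proj_v u = (101/34) · (3, -5) ≈ (8.912, -14.853)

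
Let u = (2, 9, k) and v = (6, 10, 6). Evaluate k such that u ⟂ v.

-17

u · v = 2·6 + 9·10 + k·6 = 102 + 6k
Set equal to 0: 6k = -102, so k = -17.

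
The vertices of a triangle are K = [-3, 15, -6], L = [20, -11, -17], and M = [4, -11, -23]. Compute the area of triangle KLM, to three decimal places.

272.024

KL = (23, -26, -11),  KM = (7, -26, -17)
i: (-26)·(-17) - (-11)·(-26) = 442 - 286 = 156
j: (-11)·7 - 23·(-17) = -77 - (-391) = 314
k: 23·(-26) - (-26)·7 = -598 - (-182) = -416
KL × KM = (156, 314, -416)
|KL × KM| = √295988 ≈ 544.0478
area = ½ · 544.0478 ≈ 272.024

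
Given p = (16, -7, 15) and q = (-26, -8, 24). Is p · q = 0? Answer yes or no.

p · q = 16·(-26) + (-7)·(-8) + 15·24 = -416 + 56 + 360 = 0
Zero, so the vectors are orthogonal.

yes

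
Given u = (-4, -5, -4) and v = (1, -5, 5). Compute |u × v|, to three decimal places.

53.907

i: (-5)·5 - (-4)·(-5) = -25 - 20 = -45
j: (-4)·1 - (-4)·5 = -4 - (-20) = 16
k: (-4)·(-5) - (-5)·1 = 20 - (-5) = 25
u × v = (-45, 16, 25)
|u × v| = √((-45)² + 16² + 25²) = √2906 ≈ 53.9073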